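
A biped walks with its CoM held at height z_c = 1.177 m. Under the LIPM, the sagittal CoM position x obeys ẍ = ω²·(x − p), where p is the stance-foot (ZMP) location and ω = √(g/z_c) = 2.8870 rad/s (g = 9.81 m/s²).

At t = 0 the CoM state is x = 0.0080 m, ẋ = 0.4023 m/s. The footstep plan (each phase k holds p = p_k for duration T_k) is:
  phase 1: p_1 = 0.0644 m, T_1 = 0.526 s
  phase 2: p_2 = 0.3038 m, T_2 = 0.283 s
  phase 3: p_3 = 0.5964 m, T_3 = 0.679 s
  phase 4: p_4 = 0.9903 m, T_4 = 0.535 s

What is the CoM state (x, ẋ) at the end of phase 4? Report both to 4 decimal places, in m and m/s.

x = 0.3980, ẋ = -1.4309

phase 1: p=0.0644, T=0.526, ωT=1.518562, cosh=2.392341, sinh=2.173314; start (x,ẋ)=(0.008000, 0.402300) → end (x,ẋ)=(0.232321, 0.608565)
phase 2: p=0.3038, T=0.283, ωT=0.817021, cosh=1.352746, sinh=0.911000; start (x,ẋ)=(0.232321, 0.608565) → end (x,ẋ)=(0.399141, 0.635239)
phase 3: p=0.5964, T=0.679, ωT=1.960273, cosh=3.621043, sinh=3.480223; start (x,ẋ)=(0.399141, 0.635239) → end (x,ẋ)=(0.647885, 0.318286)
phase 4: p=0.9903, T=0.535, ωT=1.544545, cosh=2.449624, sinh=2.236215; start (x,ẋ)=(0.647885, 0.318286) → end (x,ẋ)=(0.398050, -1.430935)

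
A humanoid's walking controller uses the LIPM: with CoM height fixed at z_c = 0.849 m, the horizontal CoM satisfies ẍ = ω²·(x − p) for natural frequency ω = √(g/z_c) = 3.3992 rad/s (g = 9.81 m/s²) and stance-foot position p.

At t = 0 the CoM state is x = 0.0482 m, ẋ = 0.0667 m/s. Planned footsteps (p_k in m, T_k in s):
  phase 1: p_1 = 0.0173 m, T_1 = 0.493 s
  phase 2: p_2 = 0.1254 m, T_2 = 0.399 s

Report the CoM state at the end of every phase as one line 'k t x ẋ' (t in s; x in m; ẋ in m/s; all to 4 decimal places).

1 0.4930 0.1533 0.4552
2 0.8920 0.4259 1.1142

phase 1: p=0.0173, T=0.493, ωT=1.675806, cosh=2.765128, sinh=2.577970; start (x,ẋ)=(0.048200, 0.066700) → end (x,ẋ)=(0.153328, 0.455212)
phase 2: p=0.1254, T=0.399, ωT=1.356281, cosh=2.069673, sinh=1.812056; start (x,ẋ)=(0.153328, 0.455212) → end (x,ẋ)=(0.425868, 1.114164)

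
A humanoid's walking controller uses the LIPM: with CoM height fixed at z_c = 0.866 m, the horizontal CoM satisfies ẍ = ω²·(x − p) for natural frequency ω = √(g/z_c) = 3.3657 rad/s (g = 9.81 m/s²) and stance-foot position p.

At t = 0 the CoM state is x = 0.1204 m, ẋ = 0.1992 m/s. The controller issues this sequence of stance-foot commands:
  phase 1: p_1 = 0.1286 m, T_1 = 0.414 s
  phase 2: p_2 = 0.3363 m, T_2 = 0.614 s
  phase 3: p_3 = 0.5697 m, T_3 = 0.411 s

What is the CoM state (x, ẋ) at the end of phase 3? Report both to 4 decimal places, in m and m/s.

x = 0.0352, ẋ = -1.5781

phase 1: p=0.1286, T=0.414, ωT=1.393400, cosh=2.138376, sinh=1.890147; start (x,ẋ)=(0.120400, 0.199200) → end (x,ẋ)=(0.222934, 0.373799)
phase 2: p=0.3363, T=0.614, ωT=2.066540, cosh=4.012036, sinh=3.885413; start (x,ẋ)=(0.222934, 0.373799) → end (x,ẋ)=(0.312991, 0.017195)
phase 3: p=0.5697, T=0.411, ωT=1.383303, cosh=2.119400, sinh=1.868651; start (x,ẋ)=(0.312991, 0.017195) → end (x,ẋ)=(0.035178, -1.578079)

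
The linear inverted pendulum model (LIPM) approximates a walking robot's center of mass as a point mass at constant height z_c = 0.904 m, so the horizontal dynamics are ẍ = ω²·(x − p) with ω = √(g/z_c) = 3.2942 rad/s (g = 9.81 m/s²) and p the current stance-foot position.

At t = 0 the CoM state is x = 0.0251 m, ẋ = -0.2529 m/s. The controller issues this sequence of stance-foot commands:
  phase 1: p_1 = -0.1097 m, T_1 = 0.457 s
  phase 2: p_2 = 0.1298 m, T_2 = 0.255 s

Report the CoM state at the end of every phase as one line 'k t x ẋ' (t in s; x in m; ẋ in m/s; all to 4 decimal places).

phase 1: p=-0.1097, T=0.457, ωT=1.505449, cosh=2.364048, sinh=2.142130; start (x,ẋ)=(0.025100, -0.252900) → end (x,ẋ)=(0.044520, 0.353363)
phase 2: p=0.1298, T=0.255, ωT=0.840021, cosh=1.374059, sinh=0.942357; start (x,ẋ)=(0.044520, 0.353363) → end (x,ẋ)=(0.113705, 0.220804)

1 0.4570 0.0445 0.3534
2 0.7120 0.1137 0.2208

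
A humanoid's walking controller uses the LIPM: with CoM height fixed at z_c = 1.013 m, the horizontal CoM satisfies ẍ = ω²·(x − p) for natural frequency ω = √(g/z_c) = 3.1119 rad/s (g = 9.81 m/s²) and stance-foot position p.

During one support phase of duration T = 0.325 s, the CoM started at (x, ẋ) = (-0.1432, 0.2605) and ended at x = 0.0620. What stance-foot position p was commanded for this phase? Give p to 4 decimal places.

p = -0.3325

ωT = 3.1119·0.325 = 1.011367; cosh(ωT) = 1.556540, sinh(ωT) = 1.192818
x(T) = p + (x₀−p)·cosh(ωT) + (ẋ₀/ω)·sinh(ωT) ⇒ p·(1 − cosh) = x(T) − x₀·cosh − (ẋ₀/ω)·sinh
numerator   = 0.0620 − (-0.1432)·1.556540 − (0.2605/3.1119)·1.192818 = 0.185045
denominator = 1 − 1.556540 = -0.556540
p = 0.185045 / -0.556540 = -0.3325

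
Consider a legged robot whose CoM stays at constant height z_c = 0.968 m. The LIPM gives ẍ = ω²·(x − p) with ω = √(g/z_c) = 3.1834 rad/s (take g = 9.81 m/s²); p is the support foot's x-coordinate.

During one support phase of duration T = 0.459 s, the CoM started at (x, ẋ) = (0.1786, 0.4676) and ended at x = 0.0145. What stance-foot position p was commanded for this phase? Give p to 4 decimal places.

ωT = 3.1834·0.459 = 1.461181; cosh(ωT) = 2.271504, sinh(ωT) = 2.039542
x(T) = p + (x₀−p)·cosh(ωT) + (ẋ₀/ω)·sinh(ωT) ⇒ p·(1 − cosh) = x(T) − x₀·cosh − (ẋ₀/ω)·sinh
numerator   = 0.0145 − (0.1786)·2.271504 − (0.4676/3.1834)·2.039542 = -0.690773
denominator = 1 − 2.271504 = -1.271504
p = -0.690773 / -1.271504 = 0.5433

p = 0.5433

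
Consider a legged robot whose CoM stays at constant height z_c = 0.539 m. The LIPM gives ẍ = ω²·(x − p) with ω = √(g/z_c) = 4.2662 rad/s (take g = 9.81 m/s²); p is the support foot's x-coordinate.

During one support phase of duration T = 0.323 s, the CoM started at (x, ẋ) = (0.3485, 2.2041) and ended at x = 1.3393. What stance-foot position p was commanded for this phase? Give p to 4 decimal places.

ωT = 4.2662·0.323 = 1.377983; cosh(ωT) = 2.109489, sinh(ωT) = 1.857402
x(T) = p + (x₀−p)·cosh(ωT) + (ẋ₀/ω)·sinh(ωT) ⇒ p·(1 − cosh) = x(T) − x₀·cosh − (ẋ₀/ω)·sinh
numerator   = 1.3393 − (0.3485)·2.109489 − (2.2041/4.2662)·1.857402 = -0.355470
denominator = 1 − 2.109489 = -1.109489
p = -0.355470 / -1.109489 = 0.3204

p = 0.3204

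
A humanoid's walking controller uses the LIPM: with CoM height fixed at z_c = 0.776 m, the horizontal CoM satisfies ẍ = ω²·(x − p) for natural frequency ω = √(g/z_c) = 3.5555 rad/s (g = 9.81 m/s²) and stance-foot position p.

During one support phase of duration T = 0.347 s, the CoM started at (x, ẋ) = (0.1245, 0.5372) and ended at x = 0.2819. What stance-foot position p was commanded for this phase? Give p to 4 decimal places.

ωT = 3.5555·0.347 = 1.233758; cosh(ωT) = 1.862654, sinh(ωT) = 1.571458
x(T) = p + (x₀−p)·cosh(ωT) + (ẋ₀/ω)·sinh(ωT) ⇒ p·(1 − cosh) = x(T) − x₀·cosh − (ẋ₀/ω)·sinh
numerator   = 0.2819 − (0.1245)·1.862654 − (0.5372/3.5555)·1.571458 = -0.187432
denominator = 1 − 1.862654 = -0.862654
p = -0.187432 / -0.862654 = 0.2173

p = 0.2173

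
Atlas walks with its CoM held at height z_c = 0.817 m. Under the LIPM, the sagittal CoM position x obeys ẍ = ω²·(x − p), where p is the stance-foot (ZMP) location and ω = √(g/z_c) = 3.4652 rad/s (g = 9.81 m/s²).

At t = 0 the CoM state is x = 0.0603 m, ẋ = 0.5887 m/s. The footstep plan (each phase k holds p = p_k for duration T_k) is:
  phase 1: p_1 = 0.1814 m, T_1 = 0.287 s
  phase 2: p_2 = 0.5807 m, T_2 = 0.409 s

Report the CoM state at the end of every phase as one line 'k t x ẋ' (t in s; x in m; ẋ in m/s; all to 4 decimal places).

phase 1: p=0.1814, T=0.287, ωT=0.994512, cosh=1.536655, sinh=1.166751; start (x,ẋ)=(0.060300, 0.588700) → end (x,ẋ)=(0.193529, 0.415018)
phase 2: p=0.5807, T=0.409, ωT=1.417267, cosh=2.184102, sinh=1.941726; start (x,ẋ)=(0.193529, 0.415018) → end (x,ẋ)=(-0.032364, -1.698623)

1 0.2870 0.1935 0.4150
2 0.6960 -0.0324 -1.6986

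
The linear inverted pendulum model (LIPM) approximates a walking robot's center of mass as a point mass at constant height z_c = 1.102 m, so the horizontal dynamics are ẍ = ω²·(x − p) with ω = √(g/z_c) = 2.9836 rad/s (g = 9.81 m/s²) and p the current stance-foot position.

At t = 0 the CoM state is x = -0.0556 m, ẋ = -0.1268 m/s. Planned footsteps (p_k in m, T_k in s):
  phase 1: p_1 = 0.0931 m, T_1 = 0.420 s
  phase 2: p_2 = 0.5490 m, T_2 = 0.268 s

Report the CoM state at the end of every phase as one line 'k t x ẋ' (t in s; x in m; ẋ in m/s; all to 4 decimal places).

1 0.4200 -0.2568 -0.9534
2 0.6880 -0.8120 -3.4086

phase 1: p=0.0931, T=0.420, ωT=1.253112, cosh=1.893418, sinh=1.607804; start (x,ẋ)=(-0.055600, -0.126800) → end (x,ẋ)=(-0.256781, -0.953406)
phase 2: p=0.5490, T=0.268, ωT=0.799605, cosh=1.337084, sinh=0.887577; start (x,ẋ)=(-0.256781, -0.953406) → end (x,ẋ)=(-0.812022, -3.408635)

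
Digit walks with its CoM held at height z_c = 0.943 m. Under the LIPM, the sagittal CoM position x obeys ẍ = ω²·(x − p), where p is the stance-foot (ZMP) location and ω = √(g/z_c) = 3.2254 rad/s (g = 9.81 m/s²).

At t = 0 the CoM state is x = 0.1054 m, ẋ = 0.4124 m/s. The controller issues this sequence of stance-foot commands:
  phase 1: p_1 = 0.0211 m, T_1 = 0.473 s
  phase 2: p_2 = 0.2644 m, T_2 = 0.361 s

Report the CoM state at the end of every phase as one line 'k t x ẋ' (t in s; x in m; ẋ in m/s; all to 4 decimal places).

1 0.4730 0.5041 1.5885
2 0.8340 1.3979 3.9105

phase 1: p=0.0211, T=0.473, ωT=1.525614, cosh=2.407727, sinh=2.190240; start (x,ẋ)=(0.105400, 0.412400) → end (x,ẋ)=(0.504116, 1.588475)
phase 2: p=0.2644, T=0.361, ωT=1.164369, cosh=1.758011, sinh=1.445891; start (x,ẋ)=(0.504116, 1.588475) → end (x,ẋ)=(1.397909, 3.910489)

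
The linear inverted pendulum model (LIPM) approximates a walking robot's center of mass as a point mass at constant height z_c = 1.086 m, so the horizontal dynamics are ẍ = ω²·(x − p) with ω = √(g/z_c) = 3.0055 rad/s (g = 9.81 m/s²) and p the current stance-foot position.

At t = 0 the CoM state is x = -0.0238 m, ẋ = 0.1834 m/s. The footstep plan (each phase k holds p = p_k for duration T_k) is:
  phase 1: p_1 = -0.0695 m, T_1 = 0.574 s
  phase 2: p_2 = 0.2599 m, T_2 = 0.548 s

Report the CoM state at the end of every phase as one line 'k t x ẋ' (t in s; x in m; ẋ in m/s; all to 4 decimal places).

phase 1: p=-0.0695, T=0.574, ωT=1.725157, cosh=2.895774, sinh=2.717629; start (x,ẋ)=(-0.023800, 0.183400) → end (x,ẋ)=(0.228671, 0.904355)
phase 2: p=0.2599, T=0.548, ωT=1.647014, cosh=2.692040, sinh=2.499415; start (x,ẋ)=(0.228671, 0.904355) → end (x,ẋ)=(0.927903, 2.199963)

1 0.5740 0.2287 0.9044
2 1.1220 0.9279 2.2000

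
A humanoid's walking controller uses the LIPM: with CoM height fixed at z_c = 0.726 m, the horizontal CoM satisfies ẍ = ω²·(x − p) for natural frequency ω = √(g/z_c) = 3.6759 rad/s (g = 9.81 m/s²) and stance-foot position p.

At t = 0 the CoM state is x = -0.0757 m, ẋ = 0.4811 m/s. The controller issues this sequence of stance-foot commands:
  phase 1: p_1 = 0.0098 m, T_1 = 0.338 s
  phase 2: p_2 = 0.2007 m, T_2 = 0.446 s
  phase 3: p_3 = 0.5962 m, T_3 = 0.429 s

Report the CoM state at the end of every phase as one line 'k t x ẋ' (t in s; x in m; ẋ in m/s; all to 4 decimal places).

1 0.3380 0.0572 0.4037
2 0.7840 0.0893 -0.2288
3 1.2130 -0.8271 -4.8942

phase 1: p=0.0098, T=0.338, ωT=1.242454, cosh=1.876390, sinh=1.587715; start (x,ẋ)=(-0.075700, 0.481100) → end (x,ẋ)=(0.057168, 0.403729)
phase 2: p=0.2007, T=0.446, ωT=1.639451, cosh=2.673214, sinh=2.479128; start (x,ẋ)=(0.057168, 0.403729) → end (x,ẋ)=(0.089294, -0.228756)
phase 3: p=0.5962, T=0.429, ωT=1.576961, cosh=2.523413, sinh=2.316811; start (x,ẋ)=(0.089294, -0.228756) → end (x,ẋ)=(-0.827111, -4.894242)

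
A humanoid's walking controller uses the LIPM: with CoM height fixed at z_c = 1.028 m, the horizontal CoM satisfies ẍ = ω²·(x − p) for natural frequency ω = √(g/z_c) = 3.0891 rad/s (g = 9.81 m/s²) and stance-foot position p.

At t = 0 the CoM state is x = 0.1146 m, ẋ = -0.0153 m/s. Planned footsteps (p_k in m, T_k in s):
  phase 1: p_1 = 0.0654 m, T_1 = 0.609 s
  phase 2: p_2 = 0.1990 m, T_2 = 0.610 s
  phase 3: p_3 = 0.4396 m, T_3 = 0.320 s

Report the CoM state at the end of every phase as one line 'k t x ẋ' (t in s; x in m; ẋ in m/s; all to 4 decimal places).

phase 1: p=0.0654, T=0.609, ωT=1.881262, cosh=3.357089, sinh=3.204691; start (x,ẋ)=(0.114600, -0.015300) → end (x,ẋ)=(0.214696, 0.435697)
phase 2: p=0.1990, T=0.610, ωT=1.884351, cosh=3.367004, sinh=3.215077; start (x,ẋ)=(0.214696, 0.435697) → end (x,ẋ)=(0.705315, 1.622886)
phase 3: p=0.4396, T=0.320, ωT=0.988512, cosh=1.529681, sinh=1.157551; start (x,ẋ)=(0.705315, 1.622886) → end (x,ẋ)=(1.454189, 3.432640)

1 0.6090 0.2147 0.4357
2 1.2190 0.7053 1.6229
3 1.5390 1.4542 3.4326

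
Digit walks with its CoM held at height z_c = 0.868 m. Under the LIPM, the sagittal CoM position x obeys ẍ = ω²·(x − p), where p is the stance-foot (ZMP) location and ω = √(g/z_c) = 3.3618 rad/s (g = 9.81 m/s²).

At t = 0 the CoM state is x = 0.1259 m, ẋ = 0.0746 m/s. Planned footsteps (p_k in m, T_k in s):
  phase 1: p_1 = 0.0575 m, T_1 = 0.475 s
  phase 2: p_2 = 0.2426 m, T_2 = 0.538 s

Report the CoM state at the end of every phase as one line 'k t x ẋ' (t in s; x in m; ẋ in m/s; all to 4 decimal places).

1 0.4750 0.2858 0.7361
2 1.0130 1.0282 2.7377

phase 1: p=0.0575, T=0.475, ωT=1.596855, cosh=2.570006, sinh=2.367474; start (x,ẋ)=(0.125900, 0.074600) → end (x,ẋ)=(0.285824, 0.736116)
phase 2: p=0.2426, T=0.538, ωT=1.808648, cosh=3.133035, sinh=2.969159; start (x,ẋ)=(0.285824, 0.736116) → end (x,ẋ)=(1.028163, 2.737726)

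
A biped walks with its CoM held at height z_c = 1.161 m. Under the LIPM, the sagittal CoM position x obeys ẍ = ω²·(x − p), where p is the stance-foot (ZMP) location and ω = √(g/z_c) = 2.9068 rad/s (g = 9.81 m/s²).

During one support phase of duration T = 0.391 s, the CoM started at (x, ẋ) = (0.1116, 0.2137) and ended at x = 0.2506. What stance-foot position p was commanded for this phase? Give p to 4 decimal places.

ωT = 2.9068·0.391 = 1.136559; cosh(ωT) = 1.718474, sinh(ωT) = 1.397553
x(T) = p + (x₀−p)·cosh(ωT) + (ẋ₀/ω)·sinh(ωT) ⇒ p·(1 − cosh) = x(T) − x₀·cosh − (ẋ₀/ω)·sinh
numerator   = 0.2506 − (0.1116)·1.718474 − (0.2137/2.9068)·1.397553 = -0.043926
denominator = 1 − 1.718474 = -0.718474
p = -0.043926 / -0.718474 = 0.0611

p = 0.0611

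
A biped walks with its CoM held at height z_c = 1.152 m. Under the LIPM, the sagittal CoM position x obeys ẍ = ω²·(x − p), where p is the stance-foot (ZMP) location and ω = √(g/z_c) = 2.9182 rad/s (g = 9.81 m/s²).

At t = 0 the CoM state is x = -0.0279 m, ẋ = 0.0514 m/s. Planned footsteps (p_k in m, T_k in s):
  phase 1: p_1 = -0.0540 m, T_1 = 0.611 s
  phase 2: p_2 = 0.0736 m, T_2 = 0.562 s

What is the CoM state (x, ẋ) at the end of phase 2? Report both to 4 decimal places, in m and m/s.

phase 1: p=-0.0540, T=0.611, ωT=1.783020, cosh=3.057961, sinh=2.889832; start (x,ẋ)=(-0.027900, 0.051400) → end (x,ẋ)=(0.076713, 0.377283)
phase 2: p=0.0736, T=0.562, ωT=1.640028, cosh=2.674645, sinh=2.480671; start (x,ẋ)=(0.076713, 0.377283) → end (x,ẋ)=(0.402643, 1.031635)

x = 0.4026, ẋ = 1.0316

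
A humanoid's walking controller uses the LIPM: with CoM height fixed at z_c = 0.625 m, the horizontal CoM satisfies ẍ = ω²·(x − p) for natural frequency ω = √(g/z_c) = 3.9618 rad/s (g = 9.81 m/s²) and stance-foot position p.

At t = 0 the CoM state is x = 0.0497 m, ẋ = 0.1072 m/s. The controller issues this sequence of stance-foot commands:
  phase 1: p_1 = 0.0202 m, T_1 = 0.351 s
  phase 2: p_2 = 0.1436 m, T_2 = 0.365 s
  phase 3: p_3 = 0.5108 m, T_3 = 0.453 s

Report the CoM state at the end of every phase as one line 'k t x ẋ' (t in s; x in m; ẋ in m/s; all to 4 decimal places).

phase 1: p=0.0202, T=0.351, ωT=1.390592, cosh=2.133077, sinh=1.884149; start (x,ẋ)=(0.049700, 0.107200) → end (x,ẋ)=(0.134108, 0.448872)
phase 2: p=0.1436, T=0.365, ωT=1.446057, cosh=2.240918, sinh=2.005421; start (x,ẋ)=(0.134108, 0.448872) → end (x,ẋ)=(0.349543, 0.930470)
phase 3: p=0.5108, T=0.453, ωT=1.794695, cosh=3.091910, sinh=2.925732; start (x,ẋ)=(0.349543, 0.930470) → end (x,ẋ)=(0.699347, 1.007776)

1 0.3510 0.1341 0.4489
2 0.7160 0.3495 0.9305
3 1.1690 0.6993 1.0078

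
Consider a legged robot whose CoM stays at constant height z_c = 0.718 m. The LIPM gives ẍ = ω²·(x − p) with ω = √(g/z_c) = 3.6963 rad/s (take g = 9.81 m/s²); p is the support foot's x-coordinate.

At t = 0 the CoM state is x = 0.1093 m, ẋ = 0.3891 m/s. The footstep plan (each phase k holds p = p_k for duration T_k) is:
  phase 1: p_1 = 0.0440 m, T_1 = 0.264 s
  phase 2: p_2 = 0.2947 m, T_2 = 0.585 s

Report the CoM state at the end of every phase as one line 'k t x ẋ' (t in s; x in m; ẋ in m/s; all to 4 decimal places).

phase 1: p=0.0440, T=0.264, ωT=0.975823, cosh=1.515116, sinh=1.138234; start (x,ẋ)=(0.109300, 0.389100) → end (x,ẋ)=(0.262756, 0.864266)
phase 2: p=0.2947, T=0.585, ωT=2.162335, cosh=4.403234, sinh=4.288178; start (x,ẋ)=(0.262756, 0.864266) → end (x,ẋ)=(1.156701, 3.299240)

1 0.2640 0.2628 0.8643
2 0.8490 1.1567 3.2992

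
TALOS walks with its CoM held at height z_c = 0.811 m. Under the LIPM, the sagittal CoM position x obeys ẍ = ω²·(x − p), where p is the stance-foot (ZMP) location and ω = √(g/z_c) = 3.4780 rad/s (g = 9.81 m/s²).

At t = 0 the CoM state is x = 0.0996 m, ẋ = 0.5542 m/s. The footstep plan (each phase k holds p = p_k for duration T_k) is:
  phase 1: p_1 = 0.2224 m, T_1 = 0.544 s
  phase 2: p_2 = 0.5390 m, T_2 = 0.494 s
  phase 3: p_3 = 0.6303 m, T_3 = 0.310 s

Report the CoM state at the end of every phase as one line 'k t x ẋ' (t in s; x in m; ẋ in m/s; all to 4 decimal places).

1 0.5440 0.3223 0.4955
2 1.0380 0.3000 -0.6073
3 1.3480 -0.1383 -2.4888

phase 1: p=0.2224, T=0.544, ωT=1.892032, cosh=3.391799, sinh=3.241034; start (x,ẋ)=(0.099600, 0.554200) → end (x,ẋ)=(0.322328, 0.495495)
phase 2: p=0.5390, T=0.494, ωT=1.718132, cosh=2.876754, sinh=2.697353; start (x,ẋ)=(0.322328, 0.495495) → end (x,ẋ)=(0.299967, -0.607271)
phase 3: p=0.6303, T=0.310, ωT=1.078180, cosh=1.639770, sinh=1.299555; start (x,ẋ)=(0.299967, -0.607271) → end (x,ẋ)=(-0.138277, -2.488841)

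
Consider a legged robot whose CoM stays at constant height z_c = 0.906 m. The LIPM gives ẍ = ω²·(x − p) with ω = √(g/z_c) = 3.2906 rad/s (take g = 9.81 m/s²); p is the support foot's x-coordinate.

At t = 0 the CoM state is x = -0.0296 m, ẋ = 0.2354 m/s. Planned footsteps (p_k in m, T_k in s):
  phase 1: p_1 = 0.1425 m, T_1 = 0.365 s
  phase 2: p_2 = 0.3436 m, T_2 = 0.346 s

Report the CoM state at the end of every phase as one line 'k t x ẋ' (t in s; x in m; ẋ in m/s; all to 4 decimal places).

phase 1: p=0.1425, T=0.365, ωT=1.201069, cosh=1.812270, sinh=1.511398; start (x,ẋ)=(-0.029600, 0.235400) → end (x,ẋ)=(-0.061271, -0.429315)
phase 2: p=0.3436, T=0.346, ωT=1.138548, cosh=1.721257, sinh=1.400973; start (x,ẋ)=(-0.061271, -0.429315) → end (x,ẋ)=(-0.536067, -2.605432)

1 0.3650 -0.0613 -0.4293
2 0.7110 -0.5361 -2.6054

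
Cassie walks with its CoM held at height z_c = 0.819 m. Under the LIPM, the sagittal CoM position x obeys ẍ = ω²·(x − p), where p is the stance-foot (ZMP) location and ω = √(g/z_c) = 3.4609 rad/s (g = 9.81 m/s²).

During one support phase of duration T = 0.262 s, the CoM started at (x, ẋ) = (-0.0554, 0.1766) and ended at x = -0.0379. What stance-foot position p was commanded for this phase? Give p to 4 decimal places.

ωT = 3.4609·0.262 = 0.906756; cosh(ωT) = 1.440054, sinh(ωT) = 1.036222
x(T) = p + (x₀−p)·cosh(ωT) + (ẋ₀/ω)·sinh(ωT) ⇒ p·(1 − cosh) = x(T) − x₀·cosh − (ẋ₀/ω)·sinh
numerator   = -0.0379 − (-0.0554)·1.440054 − (0.1766/3.4609)·1.036222 = -0.010996
denominator = 1 − 1.440054 = -0.440054
p = -0.010996 / -0.440054 = 0.0250

p = 0.0250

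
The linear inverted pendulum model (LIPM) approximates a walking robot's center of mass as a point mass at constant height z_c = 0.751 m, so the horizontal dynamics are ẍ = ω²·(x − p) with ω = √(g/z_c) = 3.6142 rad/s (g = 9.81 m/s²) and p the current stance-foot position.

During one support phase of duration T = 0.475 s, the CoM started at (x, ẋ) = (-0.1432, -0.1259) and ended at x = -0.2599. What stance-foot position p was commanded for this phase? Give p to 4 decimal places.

ωT = 3.6142·0.475 = 1.716745; cosh(ωT) = 2.873015, sinh(ωT) = 2.693365
x(T) = p + (x₀−p)·cosh(ωT) + (ẋ₀/ω)·sinh(ωT) ⇒ p·(1 − cosh) = x(T) − x₀·cosh − (ẋ₀/ω)·sinh
numerator   = -0.2599 − (-0.1432)·2.873015 − (-0.1259/3.6142)·2.693365 = 0.245339
denominator = 1 − 2.873015 = -1.873015
p = 0.245339 / -1.873015 = -0.1310

p = -0.1310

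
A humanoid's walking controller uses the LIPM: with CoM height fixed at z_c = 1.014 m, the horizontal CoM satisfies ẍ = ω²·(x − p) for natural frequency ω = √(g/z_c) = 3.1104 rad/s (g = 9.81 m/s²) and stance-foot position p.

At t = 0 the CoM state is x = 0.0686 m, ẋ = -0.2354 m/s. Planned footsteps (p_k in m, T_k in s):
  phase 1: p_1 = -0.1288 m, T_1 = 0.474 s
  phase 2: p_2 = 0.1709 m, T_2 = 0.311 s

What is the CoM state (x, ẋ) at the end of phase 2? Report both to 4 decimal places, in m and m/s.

phase 1: p=-0.1288, T=0.474, ωT=1.474330, cosh=2.298519, sinh=2.069587; start (x,ẋ)=(0.068600, -0.235400) → end (x,ẋ)=(0.168298, 0.729640)
phase 2: p=0.1709, T=0.311, ωT=0.967334, cosh=1.505508, sinh=1.125414; start (x,ẋ)=(0.168298, 0.729640) → end (x,ẋ)=(0.430983, 1.089372)

x = 0.4310, ẋ = 1.0894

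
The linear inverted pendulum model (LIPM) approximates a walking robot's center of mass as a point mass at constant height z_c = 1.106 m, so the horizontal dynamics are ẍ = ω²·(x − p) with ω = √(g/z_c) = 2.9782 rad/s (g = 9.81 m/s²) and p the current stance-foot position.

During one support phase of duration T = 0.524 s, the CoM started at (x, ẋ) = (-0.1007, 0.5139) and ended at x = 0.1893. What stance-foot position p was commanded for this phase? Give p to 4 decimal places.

p = -0.0316

ωT = 2.9782·0.524 = 1.560577; cosh(ωT) = 2.485791, sinh(ωT) = 2.275776
x(T) = p + (x₀−p)·cosh(ωT) + (ẋ₀/ω)·sinh(ωT) ⇒ p·(1 − cosh) = x(T) − x₀·cosh − (ẋ₀/ω)·sinh
numerator   = 0.1893 − (-0.1007)·2.485791 − (0.5139/2.9782)·2.275776 = 0.046925
denominator = 1 − 2.485791 = -1.485791
p = 0.046925 / -1.485791 = -0.0316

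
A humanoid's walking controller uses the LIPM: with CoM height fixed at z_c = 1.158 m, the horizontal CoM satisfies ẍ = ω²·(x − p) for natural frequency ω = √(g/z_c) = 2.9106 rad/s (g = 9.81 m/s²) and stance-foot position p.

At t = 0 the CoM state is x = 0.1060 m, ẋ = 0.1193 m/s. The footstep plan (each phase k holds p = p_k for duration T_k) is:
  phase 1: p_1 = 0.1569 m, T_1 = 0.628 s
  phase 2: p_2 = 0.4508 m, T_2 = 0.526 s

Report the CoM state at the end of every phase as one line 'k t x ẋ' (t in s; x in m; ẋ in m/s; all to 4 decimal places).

phase 1: p=0.1569, T=0.628, ωT=1.827857, cosh=3.190649, sinh=3.029891; start (x,ẋ)=(0.106000, 0.119300) → end (x,ẋ)=(0.118685, -0.068233)
phase 2: p=0.4508, T=0.526, ωT=1.530976, cosh=2.419505, sinh=2.203180; start (x,ẋ)=(0.118685, -0.068233) → end (x,ẋ)=(-0.404401, -2.294798)

1 0.6280 0.1187 -0.0682
2 1.1540 -0.4044 -2.2948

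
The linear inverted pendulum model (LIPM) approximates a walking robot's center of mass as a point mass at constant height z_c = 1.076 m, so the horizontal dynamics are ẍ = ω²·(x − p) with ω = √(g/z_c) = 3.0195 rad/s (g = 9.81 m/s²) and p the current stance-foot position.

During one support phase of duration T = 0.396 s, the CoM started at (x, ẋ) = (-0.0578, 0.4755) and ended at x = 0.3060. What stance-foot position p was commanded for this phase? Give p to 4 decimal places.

ωT = 3.0195·0.396 = 1.195722; cosh(ωT) = 1.804215, sinh(ωT) = 1.501729
x(T) = p + (x₀−p)·cosh(ωT) + (ẋ₀/ω)·sinh(ωT) ⇒ p·(1 − cosh) = x(T) − x₀·cosh − (ẋ₀/ω)·sinh
numerator   = 0.3060 − (-0.0578)·1.804215 − (0.4755/3.0195)·1.501729 = 0.173797
denominator = 1 − 1.804215 = -0.804215
p = 0.173797 / -0.804215 = -0.2161

p = -0.2161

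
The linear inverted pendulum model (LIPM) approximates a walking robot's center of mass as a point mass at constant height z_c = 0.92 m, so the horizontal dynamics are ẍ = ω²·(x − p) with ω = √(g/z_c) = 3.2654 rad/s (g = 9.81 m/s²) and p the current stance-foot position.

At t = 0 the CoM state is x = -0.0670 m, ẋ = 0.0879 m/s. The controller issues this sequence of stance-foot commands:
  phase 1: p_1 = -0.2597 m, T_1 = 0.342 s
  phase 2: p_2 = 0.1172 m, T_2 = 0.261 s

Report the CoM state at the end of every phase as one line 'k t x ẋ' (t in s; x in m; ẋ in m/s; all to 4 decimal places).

1 0.3420 0.1029 1.0068
2 0.6030 0.3931 1.3504

phase 1: p=-0.2597, T=0.342, ωT=1.116767, cosh=1.691149, sinh=1.363812; start (x,ẋ)=(-0.067000, 0.087900) → end (x,ẋ)=(0.102896, 1.006821)
phase 2: p=0.1172, T=0.261, ωT=0.852269, cosh=1.385704, sinh=0.959258; start (x,ẋ)=(0.102896, 1.006821) → end (x,ẋ)=(0.393147, 1.350351)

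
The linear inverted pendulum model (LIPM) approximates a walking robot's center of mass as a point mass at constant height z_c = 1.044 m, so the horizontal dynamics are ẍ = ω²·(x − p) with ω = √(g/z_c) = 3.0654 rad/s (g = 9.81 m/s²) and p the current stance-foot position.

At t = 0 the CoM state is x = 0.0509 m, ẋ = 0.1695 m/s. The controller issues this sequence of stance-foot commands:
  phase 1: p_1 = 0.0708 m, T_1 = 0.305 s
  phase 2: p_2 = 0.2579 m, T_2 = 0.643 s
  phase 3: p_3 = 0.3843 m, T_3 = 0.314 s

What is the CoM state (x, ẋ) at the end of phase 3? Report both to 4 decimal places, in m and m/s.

phase 1: p=0.0708, T=0.305, ωT=0.934947, cosh=1.469843, sinh=1.077236; start (x,ẋ)=(0.050900, 0.169500) → end (x,ẋ)=(0.101115, 0.183425)
phase 2: p=0.2579, T=0.643, ωT=1.971052, cosh=3.658768, sinh=3.519458; start (x,ẋ)=(0.101115, 0.183425) → end (x,ẋ)=(-0.105143, -1.020367)
phase 3: p=0.3843, T=0.314, ωT=0.962536, cosh=1.500125, sinh=1.118202; start (x,ẋ)=(-0.105143, -1.020367) → end (x,ẋ)=(-0.722137, -3.208360)

x = -0.7221, ẋ = -3.2084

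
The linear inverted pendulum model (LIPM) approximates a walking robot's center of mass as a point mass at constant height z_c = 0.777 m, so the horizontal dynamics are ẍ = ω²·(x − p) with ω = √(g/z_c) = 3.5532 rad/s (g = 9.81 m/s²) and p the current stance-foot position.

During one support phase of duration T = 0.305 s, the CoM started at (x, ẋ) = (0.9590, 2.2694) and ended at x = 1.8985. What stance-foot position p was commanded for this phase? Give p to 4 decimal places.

ωT = 3.5532·0.305 = 1.083726; cosh(ωT) = 1.647002, sinh(ωT) = 1.308670
x(T) = p + (x₀−p)·cosh(ωT) + (ẋ₀/ω)·sinh(ωT) ⇒ p·(1 − cosh) = x(T) − x₀·cosh − (ẋ₀/ω)·sinh
numerator   = 1.8985 − (0.9590)·1.647002 − (2.2694/3.5532)·1.308670 = -0.516812
denominator = 1 − 1.647002 = -0.647002
p = -0.516812 / -0.647002 = 0.7988

p = 0.7988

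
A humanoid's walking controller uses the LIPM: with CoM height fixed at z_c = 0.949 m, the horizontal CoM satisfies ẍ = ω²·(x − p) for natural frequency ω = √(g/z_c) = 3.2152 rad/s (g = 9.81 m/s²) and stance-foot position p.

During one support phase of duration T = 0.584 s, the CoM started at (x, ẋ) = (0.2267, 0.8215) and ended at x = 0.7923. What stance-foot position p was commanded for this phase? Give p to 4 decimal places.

p = 0.3333

ωT = 3.2152·0.584 = 1.877677; cosh(ωT) = 3.345621, sinh(ωT) = 3.192676
x(T) = p + (x₀−p)·cosh(ωT) + (ẋ₀/ω)·sinh(ωT) ⇒ p·(1 − cosh) = x(T) − x₀·cosh − (ẋ₀/ω)·sinh
numerator   = 0.7923 − (0.2267)·3.345621 − (0.8215/3.2152)·3.192676 = -0.781897
denominator = 1 − 3.345621 = -2.345621
p = -0.781897 / -2.345621 = 0.3333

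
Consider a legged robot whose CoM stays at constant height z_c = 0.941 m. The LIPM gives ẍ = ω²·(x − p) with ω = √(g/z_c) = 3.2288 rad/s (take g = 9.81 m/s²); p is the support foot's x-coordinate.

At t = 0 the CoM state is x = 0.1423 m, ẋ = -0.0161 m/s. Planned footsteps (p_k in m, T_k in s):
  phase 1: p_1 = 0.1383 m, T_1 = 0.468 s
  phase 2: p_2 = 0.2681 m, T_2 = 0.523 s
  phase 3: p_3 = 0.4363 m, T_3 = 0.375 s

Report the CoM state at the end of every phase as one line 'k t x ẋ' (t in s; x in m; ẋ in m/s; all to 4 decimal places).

phase 1: p=0.1383, T=0.468, ωT=1.511078, cosh=2.376143, sinh=2.155472; start (x,ẋ)=(0.142300, -0.016100) → end (x,ẋ)=(0.137057, -0.010418)
phase 2: p=0.2681, T=0.523, ωT=1.688662, cosh=2.798501, sinh=2.613735; start (x,ẋ)=(0.137057, -0.010418) → end (x,ẋ)=(-0.107058, -1.135059)
phase 3: p=0.4363, T=0.375, ωT=1.210800, cosh=1.827064, sinh=1.529105; start (x,ẋ)=(-0.107058, -1.135059) → end (x,ẋ)=(-1.093995, -4.756479)

1 0.4680 0.1371 -0.0104
2 0.9910 -0.1071 -1.1351
3 1.3660 -1.0940 -4.7565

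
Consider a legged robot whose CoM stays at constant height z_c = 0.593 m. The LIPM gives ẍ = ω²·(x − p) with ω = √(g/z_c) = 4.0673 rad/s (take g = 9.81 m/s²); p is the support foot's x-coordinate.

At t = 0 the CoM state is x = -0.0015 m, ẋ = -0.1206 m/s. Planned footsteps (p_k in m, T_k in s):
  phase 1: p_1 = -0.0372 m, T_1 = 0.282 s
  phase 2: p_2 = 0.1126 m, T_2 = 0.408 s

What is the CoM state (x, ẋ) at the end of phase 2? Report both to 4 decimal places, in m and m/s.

x = -0.2433, ẋ = -1.3478

phase 1: p=-0.0372, T=0.282, ωT=1.146979, cosh=1.733130, sinh=1.415535; start (x,ẋ)=(-0.001500, -0.120600) → end (x,ẋ)=(-0.017299, -0.003476)
phase 2: p=0.1126, T=0.408, ωT=1.659458, cosh=2.723353, sinh=2.533111; start (x,ẋ)=(-0.017299, -0.003476) → end (x,ẋ)=(-0.243327, -1.347810)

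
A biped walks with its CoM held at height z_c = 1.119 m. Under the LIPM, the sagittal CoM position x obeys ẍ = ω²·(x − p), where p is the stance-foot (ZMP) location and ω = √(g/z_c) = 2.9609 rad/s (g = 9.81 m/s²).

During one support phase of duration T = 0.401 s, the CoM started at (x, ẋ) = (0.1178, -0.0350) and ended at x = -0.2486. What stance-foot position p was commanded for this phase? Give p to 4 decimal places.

ωT = 2.9609·0.401 = 1.187321; cosh(ωT) = 1.791662, sinh(ωT) = 1.486625
x(T) = p + (x₀−p)·cosh(ωT) + (ẋ₀/ω)·sinh(ωT) ⇒ p·(1 − cosh) = x(T) − x₀·cosh − (ẋ₀/ω)·sinh
numerator   = -0.2486 − (0.1178)·1.791662 − (-0.0350/2.9609)·1.486625 = -0.442085
denominator = 1 − 1.791662 = -0.791662
p = -0.442085 / -0.791662 = 0.5584

p = 0.5584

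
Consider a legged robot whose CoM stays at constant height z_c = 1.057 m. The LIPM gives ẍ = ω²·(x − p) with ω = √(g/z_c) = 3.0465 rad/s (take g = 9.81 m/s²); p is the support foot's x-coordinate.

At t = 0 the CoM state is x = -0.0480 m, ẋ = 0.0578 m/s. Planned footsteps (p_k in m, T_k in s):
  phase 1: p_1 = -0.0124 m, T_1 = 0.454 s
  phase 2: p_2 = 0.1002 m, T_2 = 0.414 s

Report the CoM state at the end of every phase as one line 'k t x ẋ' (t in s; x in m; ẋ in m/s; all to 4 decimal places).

1 0.4540 -0.0524 -0.0801
2 0.8680 -0.2334 -0.9074

phase 1: p=-0.0124, T=0.454, ωT=1.383111, cosh=2.119042, sinh=1.868245; start (x,ẋ)=(-0.048000, 0.057800) → end (x,ẋ)=(-0.052392, -0.080141)
phase 2: p=0.1002, T=0.414, ωT=1.261251, cosh=1.906567, sinh=1.623268; start (x,ẋ)=(-0.052392, -0.080141) → end (x,ẋ)=(-0.233429, -0.907407)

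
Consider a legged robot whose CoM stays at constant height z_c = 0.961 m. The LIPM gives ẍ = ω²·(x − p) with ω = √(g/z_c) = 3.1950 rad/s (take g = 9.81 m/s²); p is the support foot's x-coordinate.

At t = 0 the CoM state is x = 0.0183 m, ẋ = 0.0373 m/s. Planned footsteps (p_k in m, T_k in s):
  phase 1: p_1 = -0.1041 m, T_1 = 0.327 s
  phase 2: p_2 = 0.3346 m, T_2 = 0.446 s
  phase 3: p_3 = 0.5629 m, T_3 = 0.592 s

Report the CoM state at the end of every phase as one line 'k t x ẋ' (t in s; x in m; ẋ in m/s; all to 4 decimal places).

phase 1: p=-0.1041, T=0.327, ωT=1.044765, cosh=1.597252, sinh=1.245478; start (x,ẋ)=(0.018300, 0.037300) → end (x,ẋ)=(0.105944, 0.546644)
phase 2: p=0.3346, T=0.446, ωT=1.424970, cosh=2.199124, sinh=1.958609; start (x,ẋ)=(0.105944, 0.546644) → end (x,ẋ)=(0.166862, -0.228735)
phase 3: p=0.5629, T=0.592, ωT=1.891440, cosh=3.389881, sinh=3.239027; start (x,ẋ)=(0.166862, -0.228735) → end (x,ẋ)=(-1.011507, -4.873853)

1 0.3270 0.1059 0.5466
2 0.7730 0.1669 -0.2287
3 1.3650 -1.0115 -4.8739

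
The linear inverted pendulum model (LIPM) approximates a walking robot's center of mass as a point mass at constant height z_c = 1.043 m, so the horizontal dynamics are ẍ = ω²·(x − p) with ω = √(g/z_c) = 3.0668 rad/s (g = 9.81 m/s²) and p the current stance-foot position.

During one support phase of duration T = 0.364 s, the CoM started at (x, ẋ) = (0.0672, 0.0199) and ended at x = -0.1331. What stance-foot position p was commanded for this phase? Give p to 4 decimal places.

ωT = 3.0668·0.364 = 1.116315; cosh(ωT) = 1.690533, sinh(ωT) = 1.363049
x(T) = p + (x₀−p)·cosh(ωT) + (ẋ₀/ω)·sinh(ωT) ⇒ p·(1 − cosh) = x(T) − x₀·cosh − (ẋ₀/ω)·sinh
numerator   = -0.1331 − (0.0672)·1.690533 − (0.0199/3.0668)·1.363049 = -0.255548
denominator = 1 − 1.690533 = -0.690533
p = -0.255548 / -0.690533 = 0.3701

p = 0.3701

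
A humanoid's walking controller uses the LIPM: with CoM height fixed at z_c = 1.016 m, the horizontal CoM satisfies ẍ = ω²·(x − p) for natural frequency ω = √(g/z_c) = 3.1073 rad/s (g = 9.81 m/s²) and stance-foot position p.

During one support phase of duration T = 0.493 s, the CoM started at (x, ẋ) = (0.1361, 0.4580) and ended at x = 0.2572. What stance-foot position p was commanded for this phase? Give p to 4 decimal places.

p = 0.2796

ωT = 3.1073·0.493 = 1.531899; cosh(ωT) = 2.421540, sinh(ωT) = 2.205415
x(T) = p + (x₀−p)·cosh(ωT) + (ẋ₀/ω)·sinh(ωT) ⇒ p·(1 − cosh) = x(T) − x₀·cosh − (ẋ₀/ω)·sinh
numerator   = 0.2572 − (0.1361)·2.421540 − (0.4580/3.1073)·2.205415 = -0.397438
denominator = 1 − 2.421540 = -1.421540
p = -0.397438 / -1.421540 = 0.2796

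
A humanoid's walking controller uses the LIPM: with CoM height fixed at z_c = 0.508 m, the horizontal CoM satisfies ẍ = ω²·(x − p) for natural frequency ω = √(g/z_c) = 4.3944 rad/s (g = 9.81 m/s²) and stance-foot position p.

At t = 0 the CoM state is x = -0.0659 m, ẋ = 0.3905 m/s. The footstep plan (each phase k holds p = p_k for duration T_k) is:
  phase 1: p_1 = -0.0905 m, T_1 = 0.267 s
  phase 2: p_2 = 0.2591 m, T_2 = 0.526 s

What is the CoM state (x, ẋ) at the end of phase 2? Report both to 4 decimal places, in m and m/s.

phase 1: p=-0.0905, T=0.267, ωT=1.173305, cosh=1.771001, sinh=1.461658; start (x,ẋ)=(-0.065900, 0.390500) → end (x,ẋ)=(0.082954, 0.849584)
phase 2: p=0.2591, T=0.526, ωT=2.311454, cosh=5.094102, sinh=4.994985; start (x,ẋ)=(0.082954, 0.849584) → end (x,ẋ)=(0.327492, 0.461472)

x = 0.3275, ẋ = 0.4615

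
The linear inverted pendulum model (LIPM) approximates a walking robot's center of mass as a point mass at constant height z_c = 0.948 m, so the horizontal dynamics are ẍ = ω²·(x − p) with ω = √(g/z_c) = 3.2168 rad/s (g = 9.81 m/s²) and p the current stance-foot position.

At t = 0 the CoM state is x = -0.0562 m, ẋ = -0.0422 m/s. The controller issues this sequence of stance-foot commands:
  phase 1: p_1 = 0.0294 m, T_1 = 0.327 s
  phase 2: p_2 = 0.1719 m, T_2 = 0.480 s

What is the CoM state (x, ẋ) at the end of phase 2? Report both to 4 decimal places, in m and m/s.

x = -0.8416, ẋ = -3.1450

phase 1: p=0.0294, T=0.327, ωT=1.051894, cosh=1.606172, sinh=1.256896; start (x,ẋ)=(-0.056200, -0.042200) → end (x,ẋ)=(-0.124577, -0.413877)
phase 2: p=0.1719, T=0.480, ωT=1.544064, cosh=2.448549, sinh=2.235037; start (x,ẋ)=(-0.124577, -0.413877) → end (x,ẋ)=(-0.841601, -3.144969)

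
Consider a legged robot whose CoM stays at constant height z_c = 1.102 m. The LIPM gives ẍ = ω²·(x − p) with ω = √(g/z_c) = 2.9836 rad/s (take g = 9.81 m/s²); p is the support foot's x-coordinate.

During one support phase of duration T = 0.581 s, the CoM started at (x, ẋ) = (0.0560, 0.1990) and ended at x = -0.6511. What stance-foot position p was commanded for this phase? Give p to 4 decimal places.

p = 0.5199

ωT = 2.9836·0.581 = 1.733472; cosh(ωT) = 2.918470, sinh(ωT) = 2.741800
x(T) = p + (x₀−p)·cosh(ωT) + (ẋ₀/ω)·sinh(ωT) ⇒ p·(1 − cosh) = x(T) − x₀·cosh − (ẋ₀/ω)·sinh
numerator   = -0.6511 − (0.0560)·2.918470 − (0.1990/2.9836)·2.741800 = -0.997407
denominator = 1 − 2.918470 = -1.918470
p = -0.997407 / -1.918470 = 0.5199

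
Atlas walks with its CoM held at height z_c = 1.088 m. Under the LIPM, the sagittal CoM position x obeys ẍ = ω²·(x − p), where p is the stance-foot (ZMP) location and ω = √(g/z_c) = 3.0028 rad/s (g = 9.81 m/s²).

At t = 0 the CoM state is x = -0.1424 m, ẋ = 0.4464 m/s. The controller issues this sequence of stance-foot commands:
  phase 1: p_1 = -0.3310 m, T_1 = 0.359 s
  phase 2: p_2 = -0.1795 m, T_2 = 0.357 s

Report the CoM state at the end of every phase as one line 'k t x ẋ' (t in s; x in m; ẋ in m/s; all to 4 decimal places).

phase 1: p=-0.3310, T=0.359, ωT=1.078005, cosh=1.639542, sinh=1.299269; start (x,ẋ)=(-0.142400, 0.446400) → end (x,ẋ)=(0.171369, 1.467704)
phase 2: p=-0.1795, T=0.357, ωT=1.072000, cosh=1.631769, sinh=1.289446; start (x,ẋ)=(0.171369, 1.467704) → end (x,ẋ)=(1.023290, 3.753500)

1 0.3590 0.1714 1.4677
2 0.7160 1.0233 3.7535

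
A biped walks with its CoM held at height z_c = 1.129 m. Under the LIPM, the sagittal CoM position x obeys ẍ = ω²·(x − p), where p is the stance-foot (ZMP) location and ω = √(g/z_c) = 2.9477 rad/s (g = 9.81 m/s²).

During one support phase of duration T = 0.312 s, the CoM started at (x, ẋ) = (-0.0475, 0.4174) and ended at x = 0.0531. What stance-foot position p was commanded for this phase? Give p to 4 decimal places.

ωT = 2.9477·0.312 = 0.919682; cosh(ωT) = 1.453570, sinh(ωT) = 1.054924
x(T) = p + (x₀−p)·cosh(ωT) + (ẋ₀/ω)·sinh(ωT) ⇒ p·(1 − cosh) = x(T) − x₀·cosh − (ẋ₀/ω)·sinh
numerator   = 0.0531 − (-0.0475)·1.453570 − (0.4174/2.9477)·1.054924 = -0.027235
denominator = 1 − 1.453570 = -0.453570
p = -0.027235 / -0.453570 = 0.0600

p = 0.0600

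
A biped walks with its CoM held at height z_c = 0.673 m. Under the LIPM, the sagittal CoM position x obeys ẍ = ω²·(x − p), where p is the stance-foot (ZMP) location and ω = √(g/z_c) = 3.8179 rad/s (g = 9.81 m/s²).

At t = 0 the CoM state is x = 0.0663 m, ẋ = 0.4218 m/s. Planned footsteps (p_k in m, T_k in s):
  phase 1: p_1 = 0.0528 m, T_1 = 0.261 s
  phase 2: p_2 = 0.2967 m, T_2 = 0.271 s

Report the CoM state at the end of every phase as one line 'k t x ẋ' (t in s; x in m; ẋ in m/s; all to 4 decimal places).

1 0.2610 0.2028 0.7094
2 0.5320 0.3763 0.6836

phase 1: p=0.0528, T=0.261, ωT=0.996472, cosh=1.538944, sinh=1.169764; start (x,ẋ)=(0.066300, 0.421800) → end (x,ẋ)=(0.202811, 0.709418)
phase 2: p=0.2967, T=0.271, ωT=1.034651, cosh=1.584737, sinh=1.229387; start (x,ẋ)=(0.202811, 0.709418) → end (x,ẋ)=(0.376347, 0.683556)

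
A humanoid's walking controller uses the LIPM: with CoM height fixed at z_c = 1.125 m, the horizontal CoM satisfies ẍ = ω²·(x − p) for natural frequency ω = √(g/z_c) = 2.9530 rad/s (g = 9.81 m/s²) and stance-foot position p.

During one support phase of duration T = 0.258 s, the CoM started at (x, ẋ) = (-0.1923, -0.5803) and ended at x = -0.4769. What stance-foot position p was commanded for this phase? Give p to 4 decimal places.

p = 0.2016

ωT = 2.9530·0.258 = 0.761874; cosh(ωT) = 1.304539, sinh(ωT) = 0.837748
x(T) = p + (x₀−p)·cosh(ωT) + (ẋ₀/ω)·sinh(ωT) ⇒ p·(1 − cosh) = x(T) − x₀·cosh − (ẋ₀/ω)·sinh
numerator   = -0.4769 − (-0.1923)·1.304539 − (-0.5803/2.9530)·0.837748 = -0.061410
denominator = 1 − 1.304539 = -0.304539
p = -0.061410 / -0.304539 = 0.2016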